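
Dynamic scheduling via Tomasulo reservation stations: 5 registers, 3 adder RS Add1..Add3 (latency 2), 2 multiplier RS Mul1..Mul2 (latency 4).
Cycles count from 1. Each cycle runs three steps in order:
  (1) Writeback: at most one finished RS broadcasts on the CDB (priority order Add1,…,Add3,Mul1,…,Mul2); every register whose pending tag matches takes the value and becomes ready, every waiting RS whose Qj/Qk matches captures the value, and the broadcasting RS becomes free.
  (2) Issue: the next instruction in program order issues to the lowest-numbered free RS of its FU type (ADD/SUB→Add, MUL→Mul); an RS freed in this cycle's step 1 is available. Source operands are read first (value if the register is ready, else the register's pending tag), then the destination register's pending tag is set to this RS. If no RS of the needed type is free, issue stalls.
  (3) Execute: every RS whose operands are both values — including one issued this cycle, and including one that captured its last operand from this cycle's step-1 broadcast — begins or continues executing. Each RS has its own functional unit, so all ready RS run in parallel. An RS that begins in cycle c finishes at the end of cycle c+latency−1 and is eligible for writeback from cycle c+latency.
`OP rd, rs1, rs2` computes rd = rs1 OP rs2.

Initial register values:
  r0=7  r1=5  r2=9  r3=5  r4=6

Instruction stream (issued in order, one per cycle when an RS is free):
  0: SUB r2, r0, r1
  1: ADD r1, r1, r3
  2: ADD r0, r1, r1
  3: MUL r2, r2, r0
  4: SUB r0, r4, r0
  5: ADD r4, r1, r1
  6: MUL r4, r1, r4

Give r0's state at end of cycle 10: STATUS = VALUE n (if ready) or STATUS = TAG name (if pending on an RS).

cycle 1: issue SUB r2<-Add1 // r0:7,r1:5,r2:Add1,r3:5,r4:6
cycle 2: issue ADD r1<-Add2 // r0:7,r1:Add2,r2:Add1,r3:5,r4:6
cycle 3: CDB Add1=2; issue ADD r0<-Add1 // r0:Add1,r1:Add2,r2:2,r3:5,r4:6
cycle 4: CDB Add2=10; issue MUL r2<-Mul1 // r0:Add1,r1:10,r2:Mul1,r3:5,r4:6
cycle 5: issue SUB r0<-Add2 // r0:Add2,r1:10,r2:Mul1,r3:5,r4:6
cycle 6: CDB Add1=20; issue ADD r4<-Add1 // r0:Add2,r1:10,r2:Mul1,r3:5,r4:Add1
cycle 7: issue MUL r4<-Mul2 // r0:Add2,r1:10,r2:Mul1,r3:5,r4:Mul2
cycle 8: CDB Add1=20 // r0:Add2,r1:10,r2:Mul1,r3:5,r4:Mul2
cycle 9: CDB Add2=-14 // r0:-14,r1:10,r2:Mul1,r3:5,r4:Mul2
cycle 10: CDB Mul1=40 // r0:-14,r1:10,r2:40,r3:5,r4:Mul2

STATUS = VALUE -14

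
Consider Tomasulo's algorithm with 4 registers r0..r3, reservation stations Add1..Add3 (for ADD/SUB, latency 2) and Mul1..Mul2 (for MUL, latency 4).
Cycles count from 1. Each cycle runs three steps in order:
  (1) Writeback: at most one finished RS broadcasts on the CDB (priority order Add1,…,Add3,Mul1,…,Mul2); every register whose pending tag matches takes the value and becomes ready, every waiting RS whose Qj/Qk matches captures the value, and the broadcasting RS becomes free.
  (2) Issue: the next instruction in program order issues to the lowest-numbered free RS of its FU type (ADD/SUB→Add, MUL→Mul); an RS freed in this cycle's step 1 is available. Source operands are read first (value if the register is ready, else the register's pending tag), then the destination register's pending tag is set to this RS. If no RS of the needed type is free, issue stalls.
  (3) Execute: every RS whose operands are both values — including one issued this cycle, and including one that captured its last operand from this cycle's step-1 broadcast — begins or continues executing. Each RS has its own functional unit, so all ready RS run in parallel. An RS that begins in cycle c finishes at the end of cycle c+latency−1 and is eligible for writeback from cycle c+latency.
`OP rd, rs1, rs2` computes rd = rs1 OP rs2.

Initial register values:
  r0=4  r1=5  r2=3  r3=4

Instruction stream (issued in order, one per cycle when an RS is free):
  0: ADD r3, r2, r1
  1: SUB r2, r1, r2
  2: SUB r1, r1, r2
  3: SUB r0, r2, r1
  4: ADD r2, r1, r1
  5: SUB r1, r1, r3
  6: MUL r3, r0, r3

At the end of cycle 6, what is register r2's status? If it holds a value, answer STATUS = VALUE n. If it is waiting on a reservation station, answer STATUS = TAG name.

STATUS = TAG Add3

c1: issue ADD r3<-Add1 | r0:4,r1:5,r2:3,r3:Add1
c2: issue SUB r2<-Add2 | r0:4,r1:5,r2:Add2,r3:Add1
c3: CDB Add1=8; issue SUB r1<-Add1 | r0:4,r1:Add1,r2:Add2,r3:8
c4: CDB Add2=2; issue SUB r0<-Add2 | r0:Add2,r1:Add1,r2:2,r3:8
c5: issue ADD r2<-Add3 | r0:Add2,r1:Add1,r2:Add3,r3:8
c6: CDB Add1=3; issue SUB r1<-Add1 | r0:Add2,r1:Add1,r2:Add3,r3:8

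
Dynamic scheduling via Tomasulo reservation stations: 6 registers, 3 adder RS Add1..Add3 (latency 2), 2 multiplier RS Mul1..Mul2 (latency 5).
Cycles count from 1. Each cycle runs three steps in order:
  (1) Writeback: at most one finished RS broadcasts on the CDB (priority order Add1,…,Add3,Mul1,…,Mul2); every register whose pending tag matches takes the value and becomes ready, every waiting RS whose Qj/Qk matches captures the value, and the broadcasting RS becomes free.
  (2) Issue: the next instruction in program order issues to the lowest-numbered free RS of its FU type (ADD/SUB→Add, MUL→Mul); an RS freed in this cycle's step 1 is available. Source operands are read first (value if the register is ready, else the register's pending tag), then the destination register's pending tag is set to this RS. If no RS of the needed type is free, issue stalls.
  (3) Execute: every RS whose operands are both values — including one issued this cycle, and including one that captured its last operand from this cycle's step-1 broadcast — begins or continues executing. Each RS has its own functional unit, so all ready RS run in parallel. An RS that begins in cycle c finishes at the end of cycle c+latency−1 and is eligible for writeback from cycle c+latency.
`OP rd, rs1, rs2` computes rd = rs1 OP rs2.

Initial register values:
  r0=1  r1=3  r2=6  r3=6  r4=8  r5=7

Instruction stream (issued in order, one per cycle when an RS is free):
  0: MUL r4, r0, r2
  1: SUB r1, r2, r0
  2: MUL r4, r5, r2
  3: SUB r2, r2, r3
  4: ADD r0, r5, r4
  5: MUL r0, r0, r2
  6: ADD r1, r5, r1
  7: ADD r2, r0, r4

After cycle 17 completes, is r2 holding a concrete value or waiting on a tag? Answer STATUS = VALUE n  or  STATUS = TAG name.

STATUS = TAG Add3

c1: issue MUL r4<-Mul1 | r0:1,r1:3,r2:6,r3:6,r4:Mul1,r5:7
c2: issue SUB r1<-Add1 | r0:1,r1:Add1,r2:6,r3:6,r4:Mul1,r5:7
c3: issue MUL r4<-Mul2 | r0:1,r1:Add1,r2:6,r3:6,r4:Mul2,r5:7
c4: CDB Add1=5; issue SUB r2<-Add1 | r0:1,r1:5,r2:Add1,r3:6,r4:Mul2,r5:7
c5: issue ADD r0<-Add2 | r0:Add2,r1:5,r2:Add1,r3:6,r4:Mul2,r5:7
c6: CDB Add1=0; stall | r0:Add2,r1:5,r2:0,r3:6,r4:Mul2,r5:7
c7: CDB Mul1=6; issue MUL r0<-Mul1 | r0:Mul1,r1:5,r2:0,r3:6,r4:Mul2,r5:7
c8: CDB Mul2=42; issue ADD r1<-Add1 | r0:Mul1,r1:Add1,r2:0,r3:6,r4:42,r5:7
c9: issue ADD r2<-Add3 | r0:Mul1,r1:Add1,r2:Add3,r3:6,r4:42,r5:7
c10: CDB Add1=12 | r0:Mul1,r1:12,r2:Add3,r3:6,r4:42,r5:7
c11: CDB Add2=49 | r0:Mul1,r1:12,r2:Add3,r3:6,r4:42,r5:7
c12: - | r0:Mul1,r1:12,r2:Add3,r3:6,r4:42,r5:7
c13: - | r0:Mul1,r1:12,r2:Add3,r3:6,r4:42,r5:7
c14: - | r0:Mul1,r1:12,r2:Add3,r3:6,r4:42,r5:7
c15: - | r0:Mul1,r1:12,r2:Add3,r3:6,r4:42,r5:7
c16: CDB Mul1=0 | r0:0,r1:12,r2:Add3,r3:6,r4:42,r5:7
c17: - | r0:0,r1:12,r2:Add3,r3:6,r4:42,r5:7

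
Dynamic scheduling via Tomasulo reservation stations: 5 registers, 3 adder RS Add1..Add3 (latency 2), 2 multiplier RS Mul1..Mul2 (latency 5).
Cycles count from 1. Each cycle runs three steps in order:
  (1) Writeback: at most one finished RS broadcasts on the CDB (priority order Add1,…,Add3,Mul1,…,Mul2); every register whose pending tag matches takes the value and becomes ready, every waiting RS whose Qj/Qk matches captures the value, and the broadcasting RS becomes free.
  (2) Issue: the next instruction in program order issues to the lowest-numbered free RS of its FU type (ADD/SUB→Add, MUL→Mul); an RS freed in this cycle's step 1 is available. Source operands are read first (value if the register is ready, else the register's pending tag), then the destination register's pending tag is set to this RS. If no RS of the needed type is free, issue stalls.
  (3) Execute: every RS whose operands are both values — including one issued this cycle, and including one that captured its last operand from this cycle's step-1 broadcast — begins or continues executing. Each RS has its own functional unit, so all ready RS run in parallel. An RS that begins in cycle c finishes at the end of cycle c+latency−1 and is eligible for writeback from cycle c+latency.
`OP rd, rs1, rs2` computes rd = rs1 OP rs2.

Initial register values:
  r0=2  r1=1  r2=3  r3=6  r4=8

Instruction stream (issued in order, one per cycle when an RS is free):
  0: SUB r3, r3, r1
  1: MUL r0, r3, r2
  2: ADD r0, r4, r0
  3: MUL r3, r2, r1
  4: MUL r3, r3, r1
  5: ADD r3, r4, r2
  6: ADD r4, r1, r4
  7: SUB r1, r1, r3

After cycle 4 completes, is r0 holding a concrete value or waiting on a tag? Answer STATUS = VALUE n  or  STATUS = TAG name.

  c1: issue SUB r3<-Add1  regs: r0:2,r1:1,r2:3,r3:Add1,r4:8
  c2: issue MUL r0<-Mul1  regs: r0:Mul1,r1:1,r2:3,r3:Add1,r4:8
  c3: CDB Add1=5; issue ADD r0<-Add1  regs: r0:Add1,r1:1,r2:3,r3:5,r4:8
  c4: issue MUL r3<-Mul2  regs: r0:Add1,r1:1,r2:3,r3:Mul2,r4:8

STATUS = TAG Add1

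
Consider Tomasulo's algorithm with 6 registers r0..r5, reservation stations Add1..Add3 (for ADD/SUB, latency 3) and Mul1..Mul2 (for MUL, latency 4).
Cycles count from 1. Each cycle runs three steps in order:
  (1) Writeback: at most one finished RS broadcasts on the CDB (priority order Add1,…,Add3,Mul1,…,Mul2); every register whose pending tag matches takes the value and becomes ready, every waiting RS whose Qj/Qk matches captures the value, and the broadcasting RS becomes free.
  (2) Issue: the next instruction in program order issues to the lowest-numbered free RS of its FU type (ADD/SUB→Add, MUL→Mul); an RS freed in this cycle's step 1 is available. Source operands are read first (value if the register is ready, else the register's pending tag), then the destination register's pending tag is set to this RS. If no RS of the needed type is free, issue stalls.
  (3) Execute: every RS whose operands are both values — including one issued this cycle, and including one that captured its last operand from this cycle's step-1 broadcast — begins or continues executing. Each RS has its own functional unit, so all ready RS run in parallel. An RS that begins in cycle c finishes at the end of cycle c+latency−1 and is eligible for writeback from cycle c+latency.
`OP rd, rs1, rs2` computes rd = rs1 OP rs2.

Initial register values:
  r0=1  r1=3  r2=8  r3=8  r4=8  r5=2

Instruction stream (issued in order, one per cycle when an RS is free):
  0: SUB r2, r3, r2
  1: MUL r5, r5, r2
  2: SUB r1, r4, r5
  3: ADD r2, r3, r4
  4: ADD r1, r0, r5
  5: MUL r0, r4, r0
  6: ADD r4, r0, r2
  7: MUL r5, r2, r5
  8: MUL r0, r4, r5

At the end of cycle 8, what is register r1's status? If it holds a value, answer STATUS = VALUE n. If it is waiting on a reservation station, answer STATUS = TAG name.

STATUS = TAG Add3

c1: issue SUB r2<-Add1 | r0:1,r1:3,r2:Add1,r3:8,r4:8,r5:2
c2: issue MUL r5<-Mul1 | r0:1,r1:3,r2:Add1,r3:8,r4:8,r5:Mul1
c3: issue SUB r1<-Add2 | r0:1,r1:Add2,r2:Add1,r3:8,r4:8,r5:Mul1
c4: CDB Add1=0; issue ADD r2<-Add1 | r0:1,r1:Add2,r2:Add1,r3:8,r4:8,r5:Mul1
c5: issue ADD r1<-Add3 | r0:1,r1:Add3,r2:Add1,r3:8,r4:8,r5:Mul1
c6: issue MUL r0<-Mul2 | r0:Mul2,r1:Add3,r2:Add1,r3:8,r4:8,r5:Mul1
c7: CDB Add1=16; issue ADD r4<-Add1 | r0:Mul2,r1:Add3,r2:16,r3:8,r4:Add1,r5:Mul1
c8: CDB Mul1=0; issue MUL r5<-Mul1 | r0:Mul2,r1:Add3,r2:16,r3:8,r4:Add1,r5:Mul1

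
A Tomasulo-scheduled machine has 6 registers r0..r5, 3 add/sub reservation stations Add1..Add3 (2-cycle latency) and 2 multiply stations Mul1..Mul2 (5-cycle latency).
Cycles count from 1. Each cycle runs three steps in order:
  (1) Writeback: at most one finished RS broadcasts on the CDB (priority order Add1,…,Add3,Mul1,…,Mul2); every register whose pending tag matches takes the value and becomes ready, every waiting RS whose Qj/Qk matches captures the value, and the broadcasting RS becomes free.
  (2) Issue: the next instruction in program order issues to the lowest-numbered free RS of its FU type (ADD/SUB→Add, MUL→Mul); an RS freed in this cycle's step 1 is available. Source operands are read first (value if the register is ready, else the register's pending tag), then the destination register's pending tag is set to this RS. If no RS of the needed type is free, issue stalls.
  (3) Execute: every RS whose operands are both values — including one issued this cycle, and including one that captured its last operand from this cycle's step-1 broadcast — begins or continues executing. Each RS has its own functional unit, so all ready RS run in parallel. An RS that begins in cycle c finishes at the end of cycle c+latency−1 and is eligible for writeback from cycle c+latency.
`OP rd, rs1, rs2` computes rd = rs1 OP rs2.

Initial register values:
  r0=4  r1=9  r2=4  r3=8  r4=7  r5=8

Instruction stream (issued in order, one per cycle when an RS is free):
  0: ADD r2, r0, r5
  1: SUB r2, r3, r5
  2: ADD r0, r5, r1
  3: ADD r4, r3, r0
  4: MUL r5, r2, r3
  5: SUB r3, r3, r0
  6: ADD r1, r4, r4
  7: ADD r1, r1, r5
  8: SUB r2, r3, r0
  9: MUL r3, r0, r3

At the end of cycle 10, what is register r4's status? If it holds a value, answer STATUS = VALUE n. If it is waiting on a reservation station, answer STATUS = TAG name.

cycle 1: issue ADD r2<-Add1 // r0:4,r1:9,r2:Add1,r3:8,r4:7,r5:8
cycle 2: issue SUB r2<-Add2 // r0:4,r1:9,r2:Add2,r3:8,r4:7,r5:8
cycle 3: CDB Add1=12; issue ADD r0<-Add1 // r0:Add1,r1:9,r2:Add2,r3:8,r4:7,r5:8
cycle 4: CDB Add2=0; issue ADD r4<-Add2 // r0:Add1,r1:9,r2:0,r3:8,r4:Add2,r5:8
cycle 5: CDB Add1=17; issue MUL r5<-Mul1 // r0:17,r1:9,r2:0,r3:8,r4:Add2,r5:Mul1
cycle 6: issue SUB r3<-Add1 // r0:17,r1:9,r2:0,r3:Add1,r4:Add2,r5:Mul1
cycle 7: CDB Add2=25; issue ADD r1<-Add2 // r0:17,r1:Add2,r2:0,r3:Add1,r4:25,r5:Mul1
cycle 8: CDB Add1=-9; issue ADD r1<-Add1 // r0:17,r1:Add1,r2:0,r3:-9,r4:25,r5:Mul1
cycle 9: CDB Add2=50; issue SUB r2<-Add2 // r0:17,r1:Add1,r2:Add2,r3:-9,r4:25,r5:Mul1
cycle 10: CDB Mul1=0; issue MUL r3<-Mul1 // r0:17,r1:Add1,r2:Add2,r3:Mul1,r4:25,r5:0

STATUS = VALUE 25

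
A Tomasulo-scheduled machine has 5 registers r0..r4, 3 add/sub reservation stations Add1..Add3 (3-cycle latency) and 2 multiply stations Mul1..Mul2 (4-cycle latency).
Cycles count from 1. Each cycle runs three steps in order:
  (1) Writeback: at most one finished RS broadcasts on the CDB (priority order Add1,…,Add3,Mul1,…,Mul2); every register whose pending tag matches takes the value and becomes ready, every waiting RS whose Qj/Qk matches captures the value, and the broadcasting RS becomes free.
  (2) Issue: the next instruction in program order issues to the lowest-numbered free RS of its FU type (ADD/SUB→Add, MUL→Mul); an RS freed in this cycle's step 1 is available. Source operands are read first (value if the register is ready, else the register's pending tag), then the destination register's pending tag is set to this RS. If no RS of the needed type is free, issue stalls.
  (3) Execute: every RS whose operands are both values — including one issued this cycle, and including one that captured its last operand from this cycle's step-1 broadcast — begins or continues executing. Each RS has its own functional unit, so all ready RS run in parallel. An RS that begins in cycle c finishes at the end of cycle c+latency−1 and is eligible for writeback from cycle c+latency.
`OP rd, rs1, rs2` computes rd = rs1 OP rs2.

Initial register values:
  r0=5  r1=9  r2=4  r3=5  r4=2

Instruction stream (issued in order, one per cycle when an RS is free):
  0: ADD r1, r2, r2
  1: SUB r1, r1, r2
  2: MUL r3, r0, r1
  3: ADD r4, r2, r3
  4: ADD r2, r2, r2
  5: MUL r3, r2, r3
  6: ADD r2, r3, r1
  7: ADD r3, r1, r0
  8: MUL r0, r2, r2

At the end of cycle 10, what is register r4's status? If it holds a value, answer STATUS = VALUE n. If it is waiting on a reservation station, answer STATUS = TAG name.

STATUS = TAG Add1

cycle 1: issue ADD r1<-Add1 // r0:5,r1:Add1,r2:4,r3:5,r4:2
cycle 2: issue SUB r1<-Add2 // r0:5,r1:Add2,r2:4,r3:5,r4:2
cycle 3: issue MUL r3<-Mul1 // r0:5,r1:Add2,r2:4,r3:Mul1,r4:2
cycle 4: CDB Add1=8; issue ADD r4<-Add1 // r0:5,r1:Add2,r2:4,r3:Mul1,r4:Add1
cycle 5: issue ADD r2<-Add3 // r0:5,r1:Add2,r2:Add3,r3:Mul1,r4:Add1
cycle 6: issue MUL r3<-Mul2 // r0:5,r1:Add2,r2:Add3,r3:Mul2,r4:Add1
cycle 7: CDB Add2=4; issue ADD r2<-Add2 // r0:5,r1:4,r2:Add2,r3:Mul2,r4:Add1
cycle 8: CDB Add3=8; issue ADD r3<-Add3 // r0:5,r1:4,r2:Add2,r3:Add3,r4:Add1
cycle 9: stall // r0:5,r1:4,r2:Add2,r3:Add3,r4:Add1
cycle 10: stall // r0:5,r1:4,r2:Add2,r3:Add3,r4:Add1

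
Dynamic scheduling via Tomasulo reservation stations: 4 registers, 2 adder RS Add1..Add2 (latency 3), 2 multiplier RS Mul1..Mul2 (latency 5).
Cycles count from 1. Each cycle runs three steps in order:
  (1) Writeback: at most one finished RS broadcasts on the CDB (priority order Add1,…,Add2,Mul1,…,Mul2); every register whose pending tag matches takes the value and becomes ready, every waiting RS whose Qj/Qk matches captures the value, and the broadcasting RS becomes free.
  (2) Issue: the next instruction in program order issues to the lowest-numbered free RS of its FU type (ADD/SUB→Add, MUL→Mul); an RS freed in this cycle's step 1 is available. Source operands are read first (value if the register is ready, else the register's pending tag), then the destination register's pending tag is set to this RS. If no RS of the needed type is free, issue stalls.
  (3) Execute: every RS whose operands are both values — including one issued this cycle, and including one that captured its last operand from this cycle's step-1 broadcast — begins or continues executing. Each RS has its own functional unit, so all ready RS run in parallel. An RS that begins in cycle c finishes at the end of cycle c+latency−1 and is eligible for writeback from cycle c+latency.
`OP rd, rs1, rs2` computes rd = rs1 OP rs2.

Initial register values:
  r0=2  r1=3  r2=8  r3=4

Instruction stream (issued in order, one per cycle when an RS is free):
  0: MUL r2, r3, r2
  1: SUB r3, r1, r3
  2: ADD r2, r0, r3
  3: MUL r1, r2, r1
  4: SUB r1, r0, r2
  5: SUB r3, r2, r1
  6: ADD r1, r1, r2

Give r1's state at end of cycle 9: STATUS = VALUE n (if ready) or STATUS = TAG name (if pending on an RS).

c1: issue MUL r2<-Mul1 | r0:2,r1:3,r2:Mul1,r3:4
c2: issue SUB r3<-Add1 | r0:2,r1:3,r2:Mul1,r3:Add1
c3: issue ADD r2<-Add2 | r0:2,r1:3,r2:Add2,r3:Add1
c4: issue MUL r1<-Mul2 | r0:2,r1:Mul2,r2:Add2,r3:Add1
c5: CDB Add1=-1; issue SUB r1<-Add1 | r0:2,r1:Add1,r2:Add2,r3:-1
c6: CDB Mul1=32; stall | r0:2,r1:Add1,r2:Add2,r3:-1
c7: stall | r0:2,r1:Add1,r2:Add2,r3:-1
c8: CDB Add2=1; issue SUB r3<-Add2 | r0:2,r1:Add1,r2:1,r3:Add2
c9: stall | r0:2,r1:Add1,r2:1,r3:Add2

STATUS = TAG Add1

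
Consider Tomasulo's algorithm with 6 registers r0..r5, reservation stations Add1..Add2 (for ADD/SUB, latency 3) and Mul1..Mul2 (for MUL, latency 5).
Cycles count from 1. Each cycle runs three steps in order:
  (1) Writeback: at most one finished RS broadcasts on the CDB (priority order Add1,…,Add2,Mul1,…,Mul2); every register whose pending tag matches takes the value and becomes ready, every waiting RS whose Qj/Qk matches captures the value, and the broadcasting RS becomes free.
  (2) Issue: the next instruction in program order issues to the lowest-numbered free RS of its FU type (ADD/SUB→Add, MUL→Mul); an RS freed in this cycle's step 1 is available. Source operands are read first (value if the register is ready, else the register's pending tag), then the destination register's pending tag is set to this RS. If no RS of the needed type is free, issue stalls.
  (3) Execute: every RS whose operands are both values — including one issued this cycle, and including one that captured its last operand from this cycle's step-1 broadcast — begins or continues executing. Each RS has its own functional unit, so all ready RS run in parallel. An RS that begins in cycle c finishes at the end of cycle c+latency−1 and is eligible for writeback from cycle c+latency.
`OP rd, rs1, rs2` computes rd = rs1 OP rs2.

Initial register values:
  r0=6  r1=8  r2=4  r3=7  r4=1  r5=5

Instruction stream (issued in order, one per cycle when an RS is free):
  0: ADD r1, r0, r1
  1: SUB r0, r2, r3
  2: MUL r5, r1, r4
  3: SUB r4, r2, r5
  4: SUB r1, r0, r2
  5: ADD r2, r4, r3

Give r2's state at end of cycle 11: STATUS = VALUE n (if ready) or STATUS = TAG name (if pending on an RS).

STATUS = TAG Add2

c1: issue ADD r1<-Add1 | r0:6,r1:Add1,r2:4,r3:7,r4:1,r5:5
c2: issue SUB r0<-Add2 | r0:Add2,r1:Add1,r2:4,r3:7,r4:1,r5:5
c3: issue MUL r5<-Mul1 | r0:Add2,r1:Add1,r2:4,r3:7,r4:1,r5:Mul1
c4: CDB Add1=14; issue SUB r4<-Add1 | r0:Add2,r1:14,r2:4,r3:7,r4:Add1,r5:Mul1
c5: CDB Add2=-3; issue SUB r1<-Add2 | r0:-3,r1:Add2,r2:4,r3:7,r4:Add1,r5:Mul1
c6: stall | r0:-3,r1:Add2,r2:4,r3:7,r4:Add1,r5:Mul1
c7: stall | r0:-3,r1:Add2,r2:4,r3:7,r4:Add1,r5:Mul1
c8: CDB Add2=-7; issue ADD r2<-Add2 | r0:-3,r1:-7,r2:Add2,r3:7,r4:Add1,r5:Mul1
c9: CDB Mul1=14 | r0:-3,r1:-7,r2:Add2,r3:7,r4:Add1,r5:14
c10: - | r0:-3,r1:-7,r2:Add2,r3:7,r4:Add1,r5:14
c11: - | r0:-3,r1:-7,r2:Add2,r3:7,r4:Add1,r5:14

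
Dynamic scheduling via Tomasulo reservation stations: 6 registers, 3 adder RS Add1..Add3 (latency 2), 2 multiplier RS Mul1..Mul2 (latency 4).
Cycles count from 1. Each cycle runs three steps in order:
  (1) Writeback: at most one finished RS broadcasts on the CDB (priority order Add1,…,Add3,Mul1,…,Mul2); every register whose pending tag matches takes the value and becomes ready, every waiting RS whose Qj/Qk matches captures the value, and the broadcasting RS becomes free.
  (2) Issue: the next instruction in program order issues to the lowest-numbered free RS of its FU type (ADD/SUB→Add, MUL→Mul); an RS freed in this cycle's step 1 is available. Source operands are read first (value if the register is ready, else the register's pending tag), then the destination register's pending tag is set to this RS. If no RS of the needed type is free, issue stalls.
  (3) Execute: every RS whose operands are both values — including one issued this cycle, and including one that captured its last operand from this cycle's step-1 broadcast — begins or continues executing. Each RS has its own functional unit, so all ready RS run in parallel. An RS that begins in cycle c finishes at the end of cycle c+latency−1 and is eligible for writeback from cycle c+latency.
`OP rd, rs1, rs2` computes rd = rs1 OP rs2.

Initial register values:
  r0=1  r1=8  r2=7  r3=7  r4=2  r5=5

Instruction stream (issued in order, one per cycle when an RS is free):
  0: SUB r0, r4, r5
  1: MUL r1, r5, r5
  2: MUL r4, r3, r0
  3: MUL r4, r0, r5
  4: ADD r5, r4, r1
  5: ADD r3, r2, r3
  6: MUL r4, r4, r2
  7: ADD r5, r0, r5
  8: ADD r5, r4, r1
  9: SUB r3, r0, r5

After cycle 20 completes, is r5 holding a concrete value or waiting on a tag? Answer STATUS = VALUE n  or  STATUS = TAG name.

c1: issue SUB r0<-Add1 | r0:Add1,r1:8,r2:7,r3:7,r4:2,r5:5
c2: issue MUL r1<-Mul1 | r0:Add1,r1:Mul1,r2:7,r3:7,r4:2,r5:5
c3: CDB Add1=-3; issue MUL r4<-Mul2 | r0:-3,r1:Mul1,r2:7,r3:7,r4:Mul2,r5:5
c4: stall | r0:-3,r1:Mul1,r2:7,r3:7,r4:Mul2,r5:5
c5: stall | r0:-3,r1:Mul1,r2:7,r3:7,r4:Mul2,r5:5
c6: CDB Mul1=25; issue MUL r4<-Mul1 | r0:-3,r1:25,r2:7,r3:7,r4:Mul1,r5:5
c7: CDB Mul2=-21; issue ADD r5<-Add1 | r0:-3,r1:25,r2:7,r3:7,r4:Mul1,r5:Add1
c8: issue ADD r3<-Add2 | r0:-3,r1:25,r2:7,r3:Add2,r4:Mul1,r5:Add1
c9: issue MUL r4<-Mul2 | r0:-3,r1:25,r2:7,r3:Add2,r4:Mul2,r5:Add1
c10: CDB Add2=14; issue ADD r5<-Add2 | r0:-3,r1:25,r2:7,r3:14,r4:Mul2,r5:Add2
c11: CDB Mul1=-15; issue ADD r5<-Add3 | r0:-3,r1:25,r2:7,r3:14,r4:Mul2,r5:Add3
c12: stall | r0:-3,r1:25,r2:7,r3:14,r4:Mul2,r5:Add3
c13: CDB Add1=10; issue SUB r3<-Add1 | r0:-3,r1:25,r2:7,r3:Add1,r4:Mul2,r5:Add3
c14: - | r0:-3,r1:25,r2:7,r3:Add1,r4:Mul2,r5:Add3
c15: CDB Add2=7 | r0:-3,r1:25,r2:7,r3:Add1,r4:Mul2,r5:Add3
c16: CDB Mul2=-105 | r0:-3,r1:25,r2:7,r3:Add1,r4:-105,r5:Add3
c17: - | r0:-3,r1:25,r2:7,r3:Add1,r4:-105,r5:Add3
c18: CDB Add3=-80 | r0:-3,r1:25,r2:7,r3:Add1,r4:-105,r5:-80
c19: - | r0:-3,r1:25,r2:7,r3:Add1,r4:-105,r5:-80
c20: CDB Add1=77 | r0:-3,r1:25,r2:7,r3:77,r4:-105,r5:-80

STATUS = VALUE -80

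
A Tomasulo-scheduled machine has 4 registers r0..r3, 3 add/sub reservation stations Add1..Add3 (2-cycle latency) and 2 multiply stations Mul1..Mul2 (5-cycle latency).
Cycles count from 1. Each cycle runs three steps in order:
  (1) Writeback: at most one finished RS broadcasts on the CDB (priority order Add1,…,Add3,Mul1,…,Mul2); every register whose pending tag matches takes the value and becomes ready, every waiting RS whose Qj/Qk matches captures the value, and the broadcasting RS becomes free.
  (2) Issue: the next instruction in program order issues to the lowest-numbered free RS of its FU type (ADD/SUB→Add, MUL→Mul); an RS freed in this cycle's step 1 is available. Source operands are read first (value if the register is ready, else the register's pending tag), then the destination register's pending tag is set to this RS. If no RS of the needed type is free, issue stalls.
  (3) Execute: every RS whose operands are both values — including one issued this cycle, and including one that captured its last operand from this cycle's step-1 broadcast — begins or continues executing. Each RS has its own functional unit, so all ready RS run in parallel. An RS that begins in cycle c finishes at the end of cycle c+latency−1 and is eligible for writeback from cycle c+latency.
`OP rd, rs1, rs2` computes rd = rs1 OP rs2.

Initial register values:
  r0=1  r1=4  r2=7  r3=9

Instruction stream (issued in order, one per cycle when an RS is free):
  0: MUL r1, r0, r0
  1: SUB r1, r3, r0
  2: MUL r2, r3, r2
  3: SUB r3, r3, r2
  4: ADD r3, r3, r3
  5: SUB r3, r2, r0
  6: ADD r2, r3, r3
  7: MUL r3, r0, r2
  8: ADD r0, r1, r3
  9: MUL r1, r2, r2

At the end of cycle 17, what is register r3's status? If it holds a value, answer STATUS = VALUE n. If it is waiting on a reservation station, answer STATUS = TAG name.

cycle 1: issue MUL r1<-Mul1 // r0:1,r1:Mul1,r2:7,r3:9
cycle 2: issue SUB r1<-Add1 // r0:1,r1:Add1,r2:7,r3:9
cycle 3: issue MUL r2<-Mul2 // r0:1,r1:Add1,r2:Mul2,r3:9
cycle 4: CDB Add1=8; issue SUB r3<-Add1 // r0:1,r1:8,r2:Mul2,r3:Add1
cycle 5: issue ADD r3<-Add2 // r0:1,r1:8,r2:Mul2,r3:Add2
cycle 6: CDB Mul1=1; issue SUB r3<-Add3 // r0:1,r1:8,r2:Mul2,r3:Add3
cycle 7: stall // r0:1,r1:8,r2:Mul2,r3:Add3
cycle 8: CDB Mul2=63; stall // r0:1,r1:8,r2:63,r3:Add3
cycle 9: stall // r0:1,r1:8,r2:63,r3:Add3
cycle 10: CDB Add1=-54; issue ADD r2<-Add1 // r0:1,r1:8,r2:Add1,r3:Add3
cycle 11: CDB Add3=62; issue MUL r3<-Mul1 // r0:1,r1:8,r2:Add1,r3:Mul1
cycle 12: CDB Add2=-108; issue ADD r0<-Add2 // r0:Add2,r1:8,r2:Add1,r3:Mul1
cycle 13: CDB Add1=124; issue MUL r1<-Mul2 // r0:Add2,r1:Mul2,r2:124,r3:Mul1
cycle 14: - // r0:Add2,r1:Mul2,r2:124,r3:Mul1
cycle 15: - // r0:Add2,r1:Mul2,r2:124,r3:Mul1
cycle 16: - // r0:Add2,r1:Mul2,r2:124,r3:Mul1
cycle 17: - // r0:Add2,r1:Mul2,r2:124,r3:Mul1

STATUS = TAG Mul1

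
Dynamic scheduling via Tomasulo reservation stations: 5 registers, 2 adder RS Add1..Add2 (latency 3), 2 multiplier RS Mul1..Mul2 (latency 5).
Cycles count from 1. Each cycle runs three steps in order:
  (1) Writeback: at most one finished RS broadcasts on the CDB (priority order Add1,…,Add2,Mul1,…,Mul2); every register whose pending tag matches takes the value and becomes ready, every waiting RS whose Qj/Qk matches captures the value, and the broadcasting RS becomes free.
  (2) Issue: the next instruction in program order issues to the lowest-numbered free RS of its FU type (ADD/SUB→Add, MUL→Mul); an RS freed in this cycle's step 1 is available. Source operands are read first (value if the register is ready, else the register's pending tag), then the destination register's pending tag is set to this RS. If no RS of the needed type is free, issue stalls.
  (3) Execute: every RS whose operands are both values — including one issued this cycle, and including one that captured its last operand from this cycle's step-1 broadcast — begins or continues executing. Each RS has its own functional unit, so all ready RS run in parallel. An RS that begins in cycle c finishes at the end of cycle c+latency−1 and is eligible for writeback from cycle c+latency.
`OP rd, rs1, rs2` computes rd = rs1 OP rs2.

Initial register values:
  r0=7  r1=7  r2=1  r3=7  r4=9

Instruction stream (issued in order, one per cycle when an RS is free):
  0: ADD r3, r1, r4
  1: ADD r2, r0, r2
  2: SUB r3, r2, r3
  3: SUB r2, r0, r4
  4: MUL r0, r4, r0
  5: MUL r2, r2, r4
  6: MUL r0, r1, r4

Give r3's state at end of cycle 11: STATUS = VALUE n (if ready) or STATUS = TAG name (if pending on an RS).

cycle 1: issue ADD r3<-Add1 // r0:7,r1:7,r2:1,r3:Add1,r4:9
cycle 2: issue ADD r2<-Add2 // r0:7,r1:7,r2:Add2,r3:Add1,r4:9
cycle 3: stall // r0:7,r1:7,r2:Add2,r3:Add1,r4:9
cycle 4: CDB Add1=16; issue SUB r3<-Add1 // r0:7,r1:7,r2:Add2,r3:Add1,r4:9
cycle 5: CDB Add2=8; issue SUB r2<-Add2 // r0:7,r1:7,r2:Add2,r3:Add1,r4:9
cycle 6: issue MUL r0<-Mul1 // r0:Mul1,r1:7,r2:Add2,r3:Add1,r4:9
cycle 7: issue MUL r2<-Mul2 // r0:Mul1,r1:7,r2:Mul2,r3:Add1,r4:9
cycle 8: CDB Add1=-8; stall // r0:Mul1,r1:7,r2:Mul2,r3:-8,r4:9
cycle 9: CDB Add2=-2; stall // r0:Mul1,r1:7,r2:Mul2,r3:-8,r4:9
cycle 10: stall // r0:Mul1,r1:7,r2:Mul2,r3:-8,r4:9
cycle 11: CDB Mul1=63; issue MUL r0<-Mul1 // r0:Mul1,r1:7,r2:Mul2,r3:-8,r4:9

STATUS = VALUE -8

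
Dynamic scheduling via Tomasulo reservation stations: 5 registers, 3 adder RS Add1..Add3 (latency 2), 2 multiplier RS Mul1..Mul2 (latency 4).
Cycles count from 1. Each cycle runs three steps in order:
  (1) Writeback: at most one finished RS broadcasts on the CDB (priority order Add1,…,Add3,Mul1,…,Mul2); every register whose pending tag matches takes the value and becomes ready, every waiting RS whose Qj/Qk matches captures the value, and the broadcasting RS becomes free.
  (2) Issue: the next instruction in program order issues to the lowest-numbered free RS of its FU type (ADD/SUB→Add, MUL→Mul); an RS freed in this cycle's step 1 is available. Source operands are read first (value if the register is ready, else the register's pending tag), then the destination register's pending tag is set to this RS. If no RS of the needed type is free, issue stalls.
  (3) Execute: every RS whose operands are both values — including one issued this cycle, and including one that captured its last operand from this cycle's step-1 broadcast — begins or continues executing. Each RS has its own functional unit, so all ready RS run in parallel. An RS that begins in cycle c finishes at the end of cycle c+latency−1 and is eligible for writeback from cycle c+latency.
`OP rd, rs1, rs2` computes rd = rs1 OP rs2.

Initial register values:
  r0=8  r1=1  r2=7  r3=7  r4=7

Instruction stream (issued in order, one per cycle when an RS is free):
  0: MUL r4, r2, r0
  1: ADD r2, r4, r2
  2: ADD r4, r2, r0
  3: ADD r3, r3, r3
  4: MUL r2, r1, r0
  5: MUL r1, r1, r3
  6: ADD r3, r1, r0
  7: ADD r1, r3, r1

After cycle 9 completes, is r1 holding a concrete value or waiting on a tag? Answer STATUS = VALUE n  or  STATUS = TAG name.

STATUS = TAG Add3

c1: issue MUL r4<-Mul1 | r0:8,r1:1,r2:7,r3:7,r4:Mul1
c2: issue ADD r2<-Add1 | r0:8,r1:1,r2:Add1,r3:7,r4:Mul1
c3: issue ADD r4<-Add2 | r0:8,r1:1,r2:Add1,r3:7,r4:Add2
c4: issue ADD r3<-Add3 | r0:8,r1:1,r2:Add1,r3:Add3,r4:Add2
c5: CDB Mul1=56; issue MUL r2<-Mul1 | r0:8,r1:1,r2:Mul1,r3:Add3,r4:Add2
c6: CDB Add3=14; issue MUL r1<-Mul2 | r0:8,r1:Mul2,r2:Mul1,r3:14,r4:Add2
c7: CDB Add1=63; issue ADD r3<-Add1 | r0:8,r1:Mul2,r2:Mul1,r3:Add1,r4:Add2
c8: issue ADD r1<-Add3 | r0:8,r1:Add3,r2:Mul1,r3:Add1,r4:Add2
c9: CDB Add2=71 | r0:8,r1:Add3,r2:Mul1,r3:Add1,r4:71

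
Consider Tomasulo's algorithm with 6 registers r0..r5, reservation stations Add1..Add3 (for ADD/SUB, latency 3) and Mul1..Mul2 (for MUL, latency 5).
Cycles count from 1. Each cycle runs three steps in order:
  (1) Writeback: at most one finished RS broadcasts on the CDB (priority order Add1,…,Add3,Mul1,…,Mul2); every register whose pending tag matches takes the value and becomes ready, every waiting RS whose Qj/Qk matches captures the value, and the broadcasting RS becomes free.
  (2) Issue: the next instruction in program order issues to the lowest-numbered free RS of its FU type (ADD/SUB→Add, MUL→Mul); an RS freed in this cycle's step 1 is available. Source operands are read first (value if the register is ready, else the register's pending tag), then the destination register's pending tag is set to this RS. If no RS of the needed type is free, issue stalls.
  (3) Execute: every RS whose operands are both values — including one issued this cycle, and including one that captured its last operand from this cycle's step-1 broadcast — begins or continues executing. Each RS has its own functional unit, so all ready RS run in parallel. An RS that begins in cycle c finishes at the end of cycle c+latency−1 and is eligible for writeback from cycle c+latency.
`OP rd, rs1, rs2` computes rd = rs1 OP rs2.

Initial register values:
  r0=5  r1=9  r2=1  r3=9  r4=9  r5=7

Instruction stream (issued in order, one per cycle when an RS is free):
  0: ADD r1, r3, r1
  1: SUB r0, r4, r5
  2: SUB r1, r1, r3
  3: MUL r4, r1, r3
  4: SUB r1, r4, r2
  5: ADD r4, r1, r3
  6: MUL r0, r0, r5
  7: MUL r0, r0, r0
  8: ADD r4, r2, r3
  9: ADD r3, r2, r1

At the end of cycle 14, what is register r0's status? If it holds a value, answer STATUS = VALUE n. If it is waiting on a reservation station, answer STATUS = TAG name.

STATUS = TAG Mul1

cycle 1: issue ADD r1<-Add1 // r0:5,r1:Add1,r2:1,r3:9,r4:9,r5:7
cycle 2: issue SUB r0<-Add2 // r0:Add2,r1:Add1,r2:1,r3:9,r4:9,r5:7
cycle 3: issue SUB r1<-Add3 // r0:Add2,r1:Add3,r2:1,r3:9,r4:9,r5:7
cycle 4: CDB Add1=18; issue MUL r4<-Mul1 // r0:Add2,r1:Add3,r2:1,r3:9,r4:Mul1,r5:7
cycle 5: CDB Add2=2; issue SUB r1<-Add1 // r0:2,r1:Add1,r2:1,r3:9,r4:Mul1,r5:7
cycle 6: issue ADD r4<-Add2 // r0:2,r1:Add1,r2:1,r3:9,r4:Add2,r5:7
cycle 7: CDB Add3=9; issue MUL r0<-Mul2 // r0:Mul2,r1:Add1,r2:1,r3:9,r4:Add2,r5:7
cycle 8: stall // r0:Mul2,r1:Add1,r2:1,r3:9,r4:Add2,r5:7
cycle 9: stall // r0:Mul2,r1:Add1,r2:1,r3:9,r4:Add2,r5:7
cycle 10: stall // r0:Mul2,r1:Add1,r2:1,r3:9,r4:Add2,r5:7
cycle 11: stall // r0:Mul2,r1:Add1,r2:1,r3:9,r4:Add2,r5:7
cycle 12: CDB Mul1=81; issue MUL r0<-Mul1 // r0:Mul1,r1:Add1,r2:1,r3:9,r4:Add2,r5:7
cycle 13: CDB Mul2=14; issue ADD r4<-Add3 // r0:Mul1,r1:Add1,r2:1,r3:9,r4:Add3,r5:7
cycle 14: stall // r0:Mul1,r1:Add1,r2:1,r3:9,r4:Add3,r5:7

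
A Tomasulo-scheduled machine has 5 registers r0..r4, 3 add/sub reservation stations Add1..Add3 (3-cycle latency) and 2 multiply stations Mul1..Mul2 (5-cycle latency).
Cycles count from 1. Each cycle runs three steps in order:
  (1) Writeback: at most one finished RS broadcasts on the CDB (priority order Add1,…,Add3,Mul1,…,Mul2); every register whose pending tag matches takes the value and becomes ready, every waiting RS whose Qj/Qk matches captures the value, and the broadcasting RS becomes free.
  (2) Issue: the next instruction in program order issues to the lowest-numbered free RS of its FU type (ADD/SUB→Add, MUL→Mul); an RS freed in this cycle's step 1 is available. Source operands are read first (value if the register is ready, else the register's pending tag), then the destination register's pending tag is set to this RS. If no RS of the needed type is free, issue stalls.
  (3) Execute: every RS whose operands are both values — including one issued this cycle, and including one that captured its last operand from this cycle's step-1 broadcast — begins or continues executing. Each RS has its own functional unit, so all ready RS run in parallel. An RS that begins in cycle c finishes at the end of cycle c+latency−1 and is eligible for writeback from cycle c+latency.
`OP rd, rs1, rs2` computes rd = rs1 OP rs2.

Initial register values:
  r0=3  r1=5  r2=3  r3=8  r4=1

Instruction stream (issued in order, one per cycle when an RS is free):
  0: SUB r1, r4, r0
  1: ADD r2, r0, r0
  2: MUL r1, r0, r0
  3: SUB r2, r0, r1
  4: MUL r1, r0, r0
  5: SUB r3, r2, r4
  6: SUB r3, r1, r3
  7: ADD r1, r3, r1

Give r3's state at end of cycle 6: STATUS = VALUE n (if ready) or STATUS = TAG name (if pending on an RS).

cycle 1: issue SUB r1<-Add1 // r0:3,r1:Add1,r2:3,r3:8,r4:1
cycle 2: issue ADD r2<-Add2 // r0:3,r1:Add1,r2:Add2,r3:8,r4:1
cycle 3: issue MUL r1<-Mul1 // r0:3,r1:Mul1,r2:Add2,r3:8,r4:1
cycle 4: CDB Add1=-2; issue SUB r2<-Add1 // r0:3,r1:Mul1,r2:Add1,r3:8,r4:1
cycle 5: CDB Add2=6; issue MUL r1<-Mul2 // r0:3,r1:Mul2,r2:Add1,r3:8,r4:1
cycle 6: issue SUB r3<-Add2 // r0:3,r1:Mul2,r2:Add1,r3:Add2,r4:1

STATUS = TAG Add2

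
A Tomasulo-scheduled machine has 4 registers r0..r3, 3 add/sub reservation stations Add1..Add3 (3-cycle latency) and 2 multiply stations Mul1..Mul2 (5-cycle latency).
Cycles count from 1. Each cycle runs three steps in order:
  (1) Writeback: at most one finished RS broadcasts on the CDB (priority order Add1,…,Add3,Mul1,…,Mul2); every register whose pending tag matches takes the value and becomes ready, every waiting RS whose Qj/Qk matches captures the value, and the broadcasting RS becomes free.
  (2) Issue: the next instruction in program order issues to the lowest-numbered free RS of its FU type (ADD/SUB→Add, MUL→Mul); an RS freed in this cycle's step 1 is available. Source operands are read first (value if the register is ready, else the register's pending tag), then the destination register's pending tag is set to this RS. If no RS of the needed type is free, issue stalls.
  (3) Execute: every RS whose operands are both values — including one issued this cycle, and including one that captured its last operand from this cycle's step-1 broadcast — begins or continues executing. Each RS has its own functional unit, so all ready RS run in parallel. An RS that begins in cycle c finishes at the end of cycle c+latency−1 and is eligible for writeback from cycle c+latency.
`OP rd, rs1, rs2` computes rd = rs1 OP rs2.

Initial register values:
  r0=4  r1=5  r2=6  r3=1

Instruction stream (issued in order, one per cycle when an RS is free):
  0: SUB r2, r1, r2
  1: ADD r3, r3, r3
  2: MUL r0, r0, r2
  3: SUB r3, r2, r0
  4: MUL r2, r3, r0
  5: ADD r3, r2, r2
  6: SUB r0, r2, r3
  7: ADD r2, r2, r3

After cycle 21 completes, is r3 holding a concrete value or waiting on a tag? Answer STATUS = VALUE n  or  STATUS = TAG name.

STATUS = VALUE -24

c1: issue SUB r2<-Add1 | r0:4,r1:5,r2:Add1,r3:1
c2: issue ADD r3<-Add2 | r0:4,r1:5,r2:Add1,r3:Add2
c3: issue MUL r0<-Mul1 | r0:Mul1,r1:5,r2:Add1,r3:Add2
c4: CDB Add1=-1; issue SUB r3<-Add1 | r0:Mul1,r1:5,r2:-1,r3:Add1
c5: CDB Add2=2; issue MUL r2<-Mul2 | r0:Mul1,r1:5,r2:Mul2,r3:Add1
c6: issue ADD r3<-Add2 | r0:Mul1,r1:5,r2:Mul2,r3:Add2
c7: issue SUB r0<-Add3 | r0:Add3,r1:5,r2:Mul2,r3:Add2
c8: stall | r0:Add3,r1:5,r2:Mul2,r3:Add2
c9: CDB Mul1=-4; stall | r0:Add3,r1:5,r2:Mul2,r3:Add2
c10: stall | r0:Add3,r1:5,r2:Mul2,r3:Add2
c11: stall | r0:Add3,r1:5,r2:Mul2,r3:Add2
c12: CDB Add1=3; issue ADD r2<-Add1 | r0:Add3,r1:5,r2:Add1,r3:Add2
c13: - | r0:Add3,r1:5,r2:Add1,r3:Add2
c14: - | r0:Add3,r1:5,r2:Add1,r3:Add2
c15: - | r0:Add3,r1:5,r2:Add1,r3:Add2
c16: - | r0:Add3,r1:5,r2:Add1,r3:Add2
c17: CDB Mul2=-12 | r0:Add3,r1:5,r2:Add1,r3:Add2
c18: - | r0:Add3,r1:5,r2:Add1,r3:Add2
c19: - | r0:Add3,r1:5,r2:Add1,r3:Add2
c20: CDB Add2=-24 | r0:Add3,r1:5,r2:Add1,r3:-24
c21: - | r0:Add3,r1:5,r2:Add1,r3:-24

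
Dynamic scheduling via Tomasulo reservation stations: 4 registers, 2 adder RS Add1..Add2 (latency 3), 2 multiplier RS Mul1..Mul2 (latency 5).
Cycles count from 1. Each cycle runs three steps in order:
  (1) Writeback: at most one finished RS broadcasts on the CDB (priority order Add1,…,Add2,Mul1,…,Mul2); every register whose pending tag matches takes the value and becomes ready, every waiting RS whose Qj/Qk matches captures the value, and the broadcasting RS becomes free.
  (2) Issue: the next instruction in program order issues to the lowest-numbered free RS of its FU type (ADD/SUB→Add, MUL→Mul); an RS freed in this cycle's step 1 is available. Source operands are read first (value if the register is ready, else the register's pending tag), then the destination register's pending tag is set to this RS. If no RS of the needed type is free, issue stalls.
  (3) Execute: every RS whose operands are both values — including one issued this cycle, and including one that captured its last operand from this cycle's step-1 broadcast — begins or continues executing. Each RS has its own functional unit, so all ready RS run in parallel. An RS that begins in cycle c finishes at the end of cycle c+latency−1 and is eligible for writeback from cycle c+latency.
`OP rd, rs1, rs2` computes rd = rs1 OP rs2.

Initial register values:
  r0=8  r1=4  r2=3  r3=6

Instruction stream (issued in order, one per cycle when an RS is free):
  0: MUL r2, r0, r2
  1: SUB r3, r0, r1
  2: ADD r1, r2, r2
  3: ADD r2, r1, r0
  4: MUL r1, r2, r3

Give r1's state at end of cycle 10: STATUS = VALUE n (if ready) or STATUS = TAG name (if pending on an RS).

STATUS = TAG Mul1

cycle 1: issue MUL r2<-Mul1 // r0:8,r1:4,r2:Mul1,r3:6
cycle 2: issue SUB r3<-Add1 // r0:8,r1:4,r2:Mul1,r3:Add1
cycle 3: issue ADD r1<-Add2 // r0:8,r1:Add2,r2:Mul1,r3:Add1
cycle 4: stall // r0:8,r1:Add2,r2:Mul1,r3:Add1
cycle 5: CDB Add1=4; issue ADD r2<-Add1 // r0:8,r1:Add2,r2:Add1,r3:4
cycle 6: CDB Mul1=24; issue MUL r1<-Mul1 // r0:8,r1:Mul1,r2:Add1,r3:4
cycle 7: - // r0:8,r1:Mul1,r2:Add1,r3:4
cycle 8: - // r0:8,r1:Mul1,r2:Add1,r3:4
cycle 9: CDB Add2=48 // r0:8,r1:Mul1,r2:Add1,r3:4
cycle 10: - // r0:8,r1:Mul1,r2:Add1,r3:4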